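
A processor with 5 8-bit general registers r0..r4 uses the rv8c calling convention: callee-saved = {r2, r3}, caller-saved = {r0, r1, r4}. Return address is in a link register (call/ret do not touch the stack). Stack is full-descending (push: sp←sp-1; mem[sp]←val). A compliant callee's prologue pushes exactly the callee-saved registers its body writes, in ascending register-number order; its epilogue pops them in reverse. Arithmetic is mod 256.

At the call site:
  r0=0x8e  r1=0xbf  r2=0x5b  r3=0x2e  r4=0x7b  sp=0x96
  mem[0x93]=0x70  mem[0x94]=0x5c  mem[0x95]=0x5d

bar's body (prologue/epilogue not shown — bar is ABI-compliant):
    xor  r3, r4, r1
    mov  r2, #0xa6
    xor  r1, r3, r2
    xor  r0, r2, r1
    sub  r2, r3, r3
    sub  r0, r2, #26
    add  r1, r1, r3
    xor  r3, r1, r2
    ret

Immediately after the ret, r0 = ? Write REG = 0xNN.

prologue: push r2 → mem[0x95]=0x5b, sp=0x95
prologue: push r3 → mem[0x94]=0x2e, sp=0x94
body[0] xor  r3, r4, r1 → r3=0xc4
body[1] mov  r2, #0xa6 → r2=0xa6
body[2] xor  r1, r3, r2 → r1=0x62
body[3] xor  r0, r2, r1 → r0=0xc4
body[4] sub  r2, r3, r3 → r2=0x00
body[5] sub  r0, r2, #26 → r0=0xe6
body[6] add  r1, r1, r3 → r1=0x26
body[7] xor  r3, r1, r2 → r3=0x26
epilogue: pop r3=0x2e, sp=0x95
epilogue: pop r2=0x5b, sp=0x96
r0 is caller-saved → body value

REG = 0xe6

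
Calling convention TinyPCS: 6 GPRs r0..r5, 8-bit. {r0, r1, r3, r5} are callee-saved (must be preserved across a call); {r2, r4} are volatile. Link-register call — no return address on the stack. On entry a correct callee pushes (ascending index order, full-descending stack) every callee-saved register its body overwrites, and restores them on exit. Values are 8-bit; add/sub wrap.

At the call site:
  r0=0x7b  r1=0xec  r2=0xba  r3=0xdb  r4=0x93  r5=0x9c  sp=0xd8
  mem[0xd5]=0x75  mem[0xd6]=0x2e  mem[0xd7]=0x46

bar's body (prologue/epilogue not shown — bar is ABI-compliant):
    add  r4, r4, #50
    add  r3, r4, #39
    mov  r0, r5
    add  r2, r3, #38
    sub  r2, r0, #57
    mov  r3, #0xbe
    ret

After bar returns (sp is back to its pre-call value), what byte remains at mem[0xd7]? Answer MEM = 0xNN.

prologue: push r0 → mem[0xd7]=0x7b, sp=0xd7
prologue: push r3 → mem[0xd6]=0xdb, sp=0xd6
body[0] add  r4, r4, #50 → r4=0xc5
body[1] add  r3, r4, #39 → r3=0xec
body[2] mov  r0, r5 → r0=0x9c
body[3] add  r2, r3, #38 → r2=0x12
body[4] sub  r2, r0, #57 → r2=0x63
body[5] mov  r3, #0xbe → r3=0xbe
epilogue: pop r3=0xdb, sp=0xd7
epilogue: pop r0=0x7b, sp=0xd8
prologue pushed ['r0', 'r3'] at ['0xd7', '0xd6']

MEM = 0x7b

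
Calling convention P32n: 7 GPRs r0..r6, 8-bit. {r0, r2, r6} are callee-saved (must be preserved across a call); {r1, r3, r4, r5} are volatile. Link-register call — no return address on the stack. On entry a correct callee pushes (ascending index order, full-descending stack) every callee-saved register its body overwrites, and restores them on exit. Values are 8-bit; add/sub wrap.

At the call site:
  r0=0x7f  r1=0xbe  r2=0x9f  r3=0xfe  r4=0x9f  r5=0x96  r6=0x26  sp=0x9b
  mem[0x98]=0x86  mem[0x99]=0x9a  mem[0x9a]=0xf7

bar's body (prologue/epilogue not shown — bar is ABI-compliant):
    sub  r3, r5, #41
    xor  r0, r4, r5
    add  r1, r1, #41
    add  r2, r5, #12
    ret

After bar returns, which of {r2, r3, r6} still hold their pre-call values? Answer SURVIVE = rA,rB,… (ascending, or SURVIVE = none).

SURVIVE = r2,r6

prologue: push r0 -> mem[0x9a]=0x7f, sp=0x9a
prologue: push r2 -> mem[0x99]=0x9f, sp=0x99
body[0] sub  r3, r5, #41 -> r3=0x6d
body[1] xor  r0, r4, r5 -> r0=0x09
body[2] add  r1, r1, #41 -> r1=0xe7
body[3] add  r2, r5, #12 -> r2=0xa2
epilogue: pop r2=0x9f, sp=0x9a
epilogue: pop r0=0x7f, sp=0x9b
r2: callee-saved, written=True
r3: caller-saved, written=True
r6: callee-saved, written=False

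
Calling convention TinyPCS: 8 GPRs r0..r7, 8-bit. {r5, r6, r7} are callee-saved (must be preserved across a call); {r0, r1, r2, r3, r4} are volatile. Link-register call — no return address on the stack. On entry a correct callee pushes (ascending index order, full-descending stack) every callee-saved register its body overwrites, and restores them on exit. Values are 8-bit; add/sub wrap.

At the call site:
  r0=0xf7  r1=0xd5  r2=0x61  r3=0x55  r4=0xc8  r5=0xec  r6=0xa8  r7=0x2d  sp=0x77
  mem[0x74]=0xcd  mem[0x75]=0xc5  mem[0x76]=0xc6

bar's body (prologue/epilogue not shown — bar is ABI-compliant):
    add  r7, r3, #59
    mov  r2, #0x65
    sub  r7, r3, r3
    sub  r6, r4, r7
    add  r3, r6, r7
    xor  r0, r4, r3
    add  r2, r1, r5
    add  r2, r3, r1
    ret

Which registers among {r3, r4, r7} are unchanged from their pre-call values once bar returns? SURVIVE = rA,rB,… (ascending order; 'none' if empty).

prologue: push r6 -> mem[0x76]=0xa8, sp=0x76
prologue: push r7 -> mem[0x75]=0x2d, sp=0x75
body[0] add  r7, r3, #59 -> r7=0x90
body[1] mov  r2, #0x65 -> r2=0x65
body[2] sub  r7, r3, r3 -> r7=0x00
body[3] sub  r6, r4, r7 -> r6=0xc8
body[4] add  r3, r6, r7 -> r3=0xc8
body[5] xor  r0, r4, r3 -> r0=0x00
body[6] add  r2, r1, r5 -> r2=0xc1
body[7] add  r2, r3, r1 -> r2=0x9d
epilogue: pop r7=0x2d, sp=0x76
epilogue: pop r6=0xa8, sp=0x77
r3: caller-saved, written=True
r4: caller-saved, written=False
r7: callee-saved, written=True

SURVIVE = r4,r7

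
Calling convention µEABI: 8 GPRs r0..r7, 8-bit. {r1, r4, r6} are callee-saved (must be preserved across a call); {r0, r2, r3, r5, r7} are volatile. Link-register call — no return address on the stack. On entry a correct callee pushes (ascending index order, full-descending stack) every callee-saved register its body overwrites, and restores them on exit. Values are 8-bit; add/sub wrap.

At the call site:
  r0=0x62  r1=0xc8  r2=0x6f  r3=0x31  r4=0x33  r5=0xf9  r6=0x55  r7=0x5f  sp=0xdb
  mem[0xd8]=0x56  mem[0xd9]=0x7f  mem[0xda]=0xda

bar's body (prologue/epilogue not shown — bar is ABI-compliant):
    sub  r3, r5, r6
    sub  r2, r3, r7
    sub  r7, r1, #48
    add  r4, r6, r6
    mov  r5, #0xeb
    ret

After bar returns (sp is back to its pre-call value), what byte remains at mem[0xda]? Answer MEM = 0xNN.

MEM = 0x33

prologue: push r4 -> mem[0xda]=0x33, sp=0xda
body[0] sub  r3, r5, r6 -> r3=0xa4
body[1] sub  r2, r3, r7 -> r2=0x45
body[2] sub  r7, r1, #48 -> r7=0x98
body[3] add  r4, r6, r6 -> r4=0xaa
body[4] mov  r5, #0xeb -> r5=0xeb
epilogue: pop r4=0x33, sp=0xdb
prologue pushed ['r4'] at ['0xda']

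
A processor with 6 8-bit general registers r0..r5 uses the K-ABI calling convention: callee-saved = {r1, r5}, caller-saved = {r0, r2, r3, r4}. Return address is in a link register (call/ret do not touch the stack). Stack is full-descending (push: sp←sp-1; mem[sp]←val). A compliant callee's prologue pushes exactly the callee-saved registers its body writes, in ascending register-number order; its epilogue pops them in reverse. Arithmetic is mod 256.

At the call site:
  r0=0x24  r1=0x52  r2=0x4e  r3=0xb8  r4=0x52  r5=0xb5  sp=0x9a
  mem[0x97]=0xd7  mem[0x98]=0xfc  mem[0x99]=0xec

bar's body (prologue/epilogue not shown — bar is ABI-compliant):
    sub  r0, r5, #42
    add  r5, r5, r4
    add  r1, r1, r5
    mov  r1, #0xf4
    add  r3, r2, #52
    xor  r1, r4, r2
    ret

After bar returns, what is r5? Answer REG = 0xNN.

prologue: push r1 -> mem[0x99]=0x52, sp=0x99
prologue: push r5 -> mem[0x98]=0xb5, sp=0x98
body[0] sub  r0, r5, #42 -> r0=0x8b
body[1] add  r5, r5, r4 -> r5=0x07
body[2] add  r1, r1, r5 -> r1=0x59
body[3] mov  r1, #0xf4 -> r1=0xf4
body[4] add  r3, r2, #52 -> r3=0x82
body[5] xor  r1, r4, r2 -> r1=0x1c
epilogue: pop r5=0xb5, sp=0x99
epilogue: pop r1=0x52, sp=0x9a
r5 is callee-saved -> restored

REG = 0xb5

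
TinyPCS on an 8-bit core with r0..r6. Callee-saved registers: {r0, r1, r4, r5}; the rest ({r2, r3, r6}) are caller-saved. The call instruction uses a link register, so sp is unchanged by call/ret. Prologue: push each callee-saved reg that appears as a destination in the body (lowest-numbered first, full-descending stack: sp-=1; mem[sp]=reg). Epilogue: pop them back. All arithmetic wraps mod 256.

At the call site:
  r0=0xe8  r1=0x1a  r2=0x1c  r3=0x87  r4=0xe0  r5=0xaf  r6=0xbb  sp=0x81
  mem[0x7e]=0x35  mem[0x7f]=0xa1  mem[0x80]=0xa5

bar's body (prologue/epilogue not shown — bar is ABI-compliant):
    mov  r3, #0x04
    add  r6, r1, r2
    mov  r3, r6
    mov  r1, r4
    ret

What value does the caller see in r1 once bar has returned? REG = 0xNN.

prologue: push r1 -> mem[0x80]=0x1a, sp=0x80
body[0] mov  r3, #0x04 -> r3=0x04
body[1] add  r6, r1, r2 -> r6=0x36
body[2] mov  r3, r6 -> r3=0x36
body[3] mov  r1, r4 -> r1=0xe0
epilogue: pop r1=0x1a, sp=0x81
r1 is callee-saved -> restored

REG = 0x1a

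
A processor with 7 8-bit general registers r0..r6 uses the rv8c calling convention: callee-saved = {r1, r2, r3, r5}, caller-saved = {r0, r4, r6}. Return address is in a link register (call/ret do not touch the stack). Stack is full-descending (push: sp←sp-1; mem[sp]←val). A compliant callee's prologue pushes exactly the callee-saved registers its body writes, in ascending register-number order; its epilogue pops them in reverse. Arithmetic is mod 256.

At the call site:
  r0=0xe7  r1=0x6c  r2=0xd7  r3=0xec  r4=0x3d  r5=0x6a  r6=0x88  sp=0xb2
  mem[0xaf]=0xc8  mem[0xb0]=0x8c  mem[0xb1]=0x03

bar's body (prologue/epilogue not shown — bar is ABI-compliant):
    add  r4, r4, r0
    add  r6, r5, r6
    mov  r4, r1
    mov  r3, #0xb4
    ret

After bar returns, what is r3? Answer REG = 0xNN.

prologue: push r3 -> mem[0xb1]=0xec, sp=0xb1
body[0] add  r4, r4, r0 -> r4=0x24
body[1] add  r6, r5, r6 -> r6=0xf2
body[2] mov  r4, r1 -> r4=0x6c
body[3] mov  r3, #0xb4 -> r3=0xb4
epilogue: pop r3=0xec, sp=0xb2
r3 is callee-saved -> restored

REG = 0xec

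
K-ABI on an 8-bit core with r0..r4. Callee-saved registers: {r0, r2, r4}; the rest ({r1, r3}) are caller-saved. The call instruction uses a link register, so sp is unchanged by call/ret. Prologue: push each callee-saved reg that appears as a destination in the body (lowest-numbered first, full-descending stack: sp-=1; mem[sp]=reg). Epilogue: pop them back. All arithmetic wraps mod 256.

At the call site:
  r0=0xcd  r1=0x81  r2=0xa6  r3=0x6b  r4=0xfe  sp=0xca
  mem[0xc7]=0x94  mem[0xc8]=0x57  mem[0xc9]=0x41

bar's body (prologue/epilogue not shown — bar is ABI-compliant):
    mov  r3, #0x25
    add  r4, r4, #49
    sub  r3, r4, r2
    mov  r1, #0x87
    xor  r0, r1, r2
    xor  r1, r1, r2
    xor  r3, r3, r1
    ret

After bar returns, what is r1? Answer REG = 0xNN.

REG = 0x21

prologue: push r0 -> mem[0xc9]=0xcd, sp=0xc9
prologue: push r4 -> mem[0xc8]=0xfe, sp=0xc8
body[0] mov  r3, #0x25 -> r3=0x25
body[1] add  r4, r4, #49 -> r4=0x2f
body[2] sub  r3, r4, r2 -> r3=0x89
body[3] mov  r1, #0x87 -> r1=0x87
body[4] xor  r0, r1, r2 -> r0=0x21
body[5] xor  r1, r1, r2 -> r1=0x21
body[6] xor  r3, r3, r1 -> r3=0xa8
epilogue: pop r4=0xfe, sp=0xc9
epilogue: pop r0=0xcd, sp=0xca
r1 is caller-saved -> body value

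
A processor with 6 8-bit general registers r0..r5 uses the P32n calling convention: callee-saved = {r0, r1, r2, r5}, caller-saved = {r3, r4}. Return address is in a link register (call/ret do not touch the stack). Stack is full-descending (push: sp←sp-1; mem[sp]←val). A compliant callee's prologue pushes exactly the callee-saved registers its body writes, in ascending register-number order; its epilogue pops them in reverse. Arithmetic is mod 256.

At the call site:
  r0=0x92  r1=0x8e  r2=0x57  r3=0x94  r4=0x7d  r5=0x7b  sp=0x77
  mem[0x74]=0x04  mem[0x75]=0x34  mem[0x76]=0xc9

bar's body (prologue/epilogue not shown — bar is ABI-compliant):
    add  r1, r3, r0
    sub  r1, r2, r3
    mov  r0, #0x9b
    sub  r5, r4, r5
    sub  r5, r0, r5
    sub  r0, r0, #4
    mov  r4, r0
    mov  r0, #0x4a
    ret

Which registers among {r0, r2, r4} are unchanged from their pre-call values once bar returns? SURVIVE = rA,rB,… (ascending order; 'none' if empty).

prologue: push r0 -> mem[0x76]=0x92, sp=0x76
prologue: push r1 -> mem[0x75]=0x8e, sp=0x75
prologue: push r5 -> mem[0x74]=0x7b, sp=0x74
body[0] add  r1, r3, r0 -> r1=0x26
body[1] sub  r1, r2, r3 -> r1=0xc3
body[2] mov  r0, #0x9b -> r0=0x9b
body[3] sub  r5, r4, r5 -> r5=0x02
body[4] sub  r5, r0, r5 -> r5=0x99
body[5] sub  r0, r0, #4 -> r0=0x97
body[6] mov  r4, r0 -> r4=0x97
body[7] mov  r0, #0x4a -> r0=0x4a
epilogue: pop r5=0x7b, sp=0x75
epilogue: pop r1=0x8e, sp=0x76
epilogue: pop r0=0x92, sp=0x77
r0: callee-saved, written=True
r2: callee-saved, written=False
r4: caller-saved, written=True

SURVIVE = r0,r2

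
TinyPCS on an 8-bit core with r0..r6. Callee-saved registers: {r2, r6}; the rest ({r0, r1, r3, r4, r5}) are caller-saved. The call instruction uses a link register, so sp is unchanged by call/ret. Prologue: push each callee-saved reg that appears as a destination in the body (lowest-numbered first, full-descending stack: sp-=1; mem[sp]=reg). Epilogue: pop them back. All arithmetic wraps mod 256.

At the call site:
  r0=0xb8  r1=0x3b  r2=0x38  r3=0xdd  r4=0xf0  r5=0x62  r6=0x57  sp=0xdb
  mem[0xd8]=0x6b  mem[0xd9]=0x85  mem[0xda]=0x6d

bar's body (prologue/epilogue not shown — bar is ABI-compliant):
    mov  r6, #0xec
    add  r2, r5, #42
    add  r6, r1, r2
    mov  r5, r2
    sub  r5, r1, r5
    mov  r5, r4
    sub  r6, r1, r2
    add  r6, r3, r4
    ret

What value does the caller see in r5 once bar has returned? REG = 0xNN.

REG = 0xf0

prologue: push r2 -> mem[0xda]=0x38, sp=0xda
prologue: push r6 -> mem[0xd9]=0x57, sp=0xd9
body[0] mov  r6, #0xec -> r6=0xec
body[1] add  r2, r5, #42 -> r2=0x8c
body[2] add  r6, r1, r2 -> r6=0xc7
body[3] mov  r5, r2 -> r5=0x8c
body[4] sub  r5, r1, r5 -> r5=0xaf
body[5] mov  r5, r4 -> r5=0xf0
body[6] sub  r6, r1, r2 -> r6=0xaf
body[7] add  r6, r3, r4 -> r6=0xcd
epilogue: pop r6=0x57, sp=0xda
epilogue: pop r2=0x38, sp=0xdb
r5 is caller-saved -> body value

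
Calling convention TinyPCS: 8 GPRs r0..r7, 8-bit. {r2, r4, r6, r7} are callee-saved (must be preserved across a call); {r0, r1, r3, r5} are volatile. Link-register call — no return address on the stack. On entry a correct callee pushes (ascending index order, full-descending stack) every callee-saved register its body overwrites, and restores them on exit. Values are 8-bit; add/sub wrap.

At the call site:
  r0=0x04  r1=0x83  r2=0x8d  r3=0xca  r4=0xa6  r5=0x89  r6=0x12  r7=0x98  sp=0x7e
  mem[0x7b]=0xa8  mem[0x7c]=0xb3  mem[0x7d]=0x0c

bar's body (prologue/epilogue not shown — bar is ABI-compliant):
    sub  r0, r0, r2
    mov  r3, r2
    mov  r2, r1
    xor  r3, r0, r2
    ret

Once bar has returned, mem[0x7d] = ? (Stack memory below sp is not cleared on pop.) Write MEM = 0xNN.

prologue: push r2 -> mem[0x7d]=0x8d, sp=0x7d
body[0] sub  r0, r0, r2 -> r0=0x77
body[1] mov  r3, r2 -> r3=0x8d
body[2] mov  r2, r1 -> r2=0x83
body[3] xor  r3, r0, r2 -> r3=0xf4
epilogue: pop r2=0x8d, sp=0x7e
prologue pushed ['r2'] at ['0x7d']

MEM = 0x8d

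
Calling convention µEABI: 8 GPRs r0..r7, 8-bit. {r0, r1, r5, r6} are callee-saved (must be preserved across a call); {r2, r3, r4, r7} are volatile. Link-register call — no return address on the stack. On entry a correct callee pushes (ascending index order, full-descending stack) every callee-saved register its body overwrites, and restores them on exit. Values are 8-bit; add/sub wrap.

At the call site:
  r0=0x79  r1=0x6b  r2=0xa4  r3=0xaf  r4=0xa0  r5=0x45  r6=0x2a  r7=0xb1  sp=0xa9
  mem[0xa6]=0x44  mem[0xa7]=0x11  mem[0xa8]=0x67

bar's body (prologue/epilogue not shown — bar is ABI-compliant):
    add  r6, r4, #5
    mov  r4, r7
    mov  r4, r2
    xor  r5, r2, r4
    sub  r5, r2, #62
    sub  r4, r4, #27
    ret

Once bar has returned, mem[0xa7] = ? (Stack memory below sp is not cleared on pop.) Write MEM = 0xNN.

prologue: push r5 → mem[0xa8]=0x45, sp=0xa8
prologue: push r6 → mem[0xa7]=0x2a, sp=0xa7
body[0] add  r6, r4, #5 → r6=0xa5
body[1] mov  r4, r7 → r4=0xb1
body[2] mov  r4, r2 → r4=0xa4
body[3] xor  r5, r2, r4 → r5=0x00
body[4] sub  r5, r2, #62 → r5=0x66
body[5] sub  r4, r4, #27 → r4=0x89
epilogue: pop r6=0x2a, sp=0xa8
epilogue: pop r5=0x45, sp=0xa9
prologue pushed ['r5', 'r6'] at ['0xa8', '0xa7']

MEM = 0x2a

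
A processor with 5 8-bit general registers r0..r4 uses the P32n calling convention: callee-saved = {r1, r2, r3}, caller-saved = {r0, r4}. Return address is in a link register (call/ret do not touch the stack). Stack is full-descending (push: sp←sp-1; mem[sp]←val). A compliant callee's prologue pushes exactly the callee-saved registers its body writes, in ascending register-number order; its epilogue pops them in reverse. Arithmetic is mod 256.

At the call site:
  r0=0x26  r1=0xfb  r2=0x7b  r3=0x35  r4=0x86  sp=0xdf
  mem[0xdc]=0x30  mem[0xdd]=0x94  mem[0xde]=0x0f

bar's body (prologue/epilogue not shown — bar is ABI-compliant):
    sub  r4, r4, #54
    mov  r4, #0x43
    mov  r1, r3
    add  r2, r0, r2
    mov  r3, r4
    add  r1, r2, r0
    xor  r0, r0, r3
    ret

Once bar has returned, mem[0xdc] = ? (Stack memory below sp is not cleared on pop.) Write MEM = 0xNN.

prologue: push r1 → mem[0xde]=0xfb, sp=0xde
prologue: push r2 → mem[0xdd]=0x7b, sp=0xdd
prologue: push r3 → mem[0xdc]=0x35, sp=0xdc
body[0] sub  r4, r4, #54 → r4=0x50
body[1] mov  r4, #0x43 → r4=0x43
body[2] mov  r1, r3 → r1=0x35
body[3] add  r2, r0, r2 → r2=0xa1
body[4] mov  r3, r4 → r3=0x43
body[5] add  r1, r2, r0 → r1=0xc7
body[6] xor  r0, r0, r3 → r0=0x65
epilogue: pop r3=0x35, sp=0xdd
epilogue: pop r2=0x7b, sp=0xde
epilogue: pop r1=0xfb, sp=0xdf
prologue pushed ['r1', 'r2', 'r3'] at ['0xde', '0xdd', '0xdc']

MEM = 0x35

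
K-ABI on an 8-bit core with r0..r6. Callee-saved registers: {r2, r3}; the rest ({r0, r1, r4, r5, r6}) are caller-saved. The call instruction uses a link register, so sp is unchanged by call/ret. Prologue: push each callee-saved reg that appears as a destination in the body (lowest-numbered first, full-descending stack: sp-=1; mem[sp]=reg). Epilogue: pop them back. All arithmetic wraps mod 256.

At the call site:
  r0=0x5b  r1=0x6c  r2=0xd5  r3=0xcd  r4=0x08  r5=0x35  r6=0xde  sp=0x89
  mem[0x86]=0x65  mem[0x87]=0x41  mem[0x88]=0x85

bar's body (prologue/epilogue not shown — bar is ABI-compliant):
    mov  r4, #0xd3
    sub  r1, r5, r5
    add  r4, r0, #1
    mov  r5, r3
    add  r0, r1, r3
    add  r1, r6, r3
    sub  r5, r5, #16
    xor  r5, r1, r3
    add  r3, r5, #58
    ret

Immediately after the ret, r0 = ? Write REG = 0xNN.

REG = 0xcd

prologue: push r3 → mem[0x88]=0xcd, sp=0x88
body[0] mov  r4, #0xd3 → r4=0xd3
body[1] sub  r1, r5, r5 → r1=0x00
body[2] add  r4, r0, #1 → r4=0x5c
body[3] mov  r5, r3 → r5=0xcd
body[4] add  r0, r1, r3 → r0=0xcd
body[5] add  r1, r6, r3 → r1=0xab
body[6] sub  r5, r5, #16 → r5=0xbd
body[7] xor  r5, r1, r3 → r5=0x66
body[8] add  r3, r5, #58 → r3=0xa0
epilogue: pop r3=0xcd, sp=0x89
r0 is caller-saved → body value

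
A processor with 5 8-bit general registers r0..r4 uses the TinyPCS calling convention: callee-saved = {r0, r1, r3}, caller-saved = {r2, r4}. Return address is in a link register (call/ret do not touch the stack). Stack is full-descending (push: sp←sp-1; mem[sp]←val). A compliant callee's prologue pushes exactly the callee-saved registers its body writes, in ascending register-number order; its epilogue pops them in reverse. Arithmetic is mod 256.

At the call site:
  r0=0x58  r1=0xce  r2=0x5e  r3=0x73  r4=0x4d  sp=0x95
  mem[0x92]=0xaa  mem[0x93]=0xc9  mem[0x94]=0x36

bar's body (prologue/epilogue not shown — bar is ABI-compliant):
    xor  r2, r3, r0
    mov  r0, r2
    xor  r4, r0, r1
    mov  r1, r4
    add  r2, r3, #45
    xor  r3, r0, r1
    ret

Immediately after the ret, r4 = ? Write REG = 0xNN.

REG = 0xe5

prologue: push r0 → mem[0x94]=0x58, sp=0x94
prologue: push r1 → mem[0x93]=0xce, sp=0x93
prologue: push r3 → mem[0x92]=0x73, sp=0x92
body[0] xor  r2, r3, r0 → r2=0x2b
body[1] mov  r0, r2 → r0=0x2b
body[2] xor  r4, r0, r1 → r4=0xe5
body[3] mov  r1, r4 → r1=0xe5
body[4] add  r2, r3, #45 → r2=0xa0
body[5] xor  r3, r0, r1 → r3=0xce
epilogue: pop r3=0x73, sp=0x93
epilogue: pop r1=0xce, sp=0x94
epilogue: pop r0=0x58, sp=0x95
r4 is caller-saved → body value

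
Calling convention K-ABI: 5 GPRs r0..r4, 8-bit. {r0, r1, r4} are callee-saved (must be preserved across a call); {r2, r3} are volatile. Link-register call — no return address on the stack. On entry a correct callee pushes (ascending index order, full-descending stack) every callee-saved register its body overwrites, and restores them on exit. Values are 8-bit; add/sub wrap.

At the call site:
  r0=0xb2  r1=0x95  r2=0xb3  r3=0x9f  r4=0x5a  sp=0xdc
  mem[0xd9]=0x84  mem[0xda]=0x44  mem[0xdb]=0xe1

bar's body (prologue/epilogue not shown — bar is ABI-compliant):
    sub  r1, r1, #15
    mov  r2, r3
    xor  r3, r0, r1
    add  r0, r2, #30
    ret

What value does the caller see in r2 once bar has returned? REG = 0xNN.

REG = 0x9f

prologue: push r0 -> mem[0xdb]=0xb2, sp=0xdb
prologue: push r1 -> mem[0xda]=0x95, sp=0xda
body[0] sub  r1, r1, #15 -> r1=0x86
body[1] mov  r2, r3 -> r2=0x9f
body[2] xor  r3, r0, r1 -> r3=0x34
body[3] add  r0, r2, #30 -> r0=0xbd
epilogue: pop r1=0x95, sp=0xdb
epilogue: pop r0=0xb2, sp=0xdc
r2 is caller-saved -> body value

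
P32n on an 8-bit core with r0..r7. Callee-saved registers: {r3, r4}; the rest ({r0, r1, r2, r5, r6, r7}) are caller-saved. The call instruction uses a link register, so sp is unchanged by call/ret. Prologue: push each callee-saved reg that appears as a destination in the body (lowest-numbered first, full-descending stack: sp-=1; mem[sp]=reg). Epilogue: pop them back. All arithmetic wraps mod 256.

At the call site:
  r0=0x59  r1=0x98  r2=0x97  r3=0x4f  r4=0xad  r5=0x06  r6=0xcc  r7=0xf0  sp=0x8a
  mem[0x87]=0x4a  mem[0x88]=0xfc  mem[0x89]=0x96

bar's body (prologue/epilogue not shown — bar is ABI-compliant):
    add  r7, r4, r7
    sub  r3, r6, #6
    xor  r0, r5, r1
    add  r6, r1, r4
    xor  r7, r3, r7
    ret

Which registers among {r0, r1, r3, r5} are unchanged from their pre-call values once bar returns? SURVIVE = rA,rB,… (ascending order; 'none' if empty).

SURVIVE = r1,r3,r5

prologue: push r3 -> mem[0x89]=0x4f, sp=0x89
body[0] add  r7, r4, r7 -> r7=0x9d
body[1] sub  r3, r6, #6 -> r3=0xc6
body[2] xor  r0, r5, r1 -> r0=0x9e
body[3] add  r6, r1, r4 -> r6=0x45
body[4] xor  r7, r3, r7 -> r7=0x5b
epilogue: pop r3=0x4f, sp=0x8a
r0: caller-saved, written=True
r1: caller-saved, written=False
r3: callee-saved, written=True
r5: caller-saved, written=False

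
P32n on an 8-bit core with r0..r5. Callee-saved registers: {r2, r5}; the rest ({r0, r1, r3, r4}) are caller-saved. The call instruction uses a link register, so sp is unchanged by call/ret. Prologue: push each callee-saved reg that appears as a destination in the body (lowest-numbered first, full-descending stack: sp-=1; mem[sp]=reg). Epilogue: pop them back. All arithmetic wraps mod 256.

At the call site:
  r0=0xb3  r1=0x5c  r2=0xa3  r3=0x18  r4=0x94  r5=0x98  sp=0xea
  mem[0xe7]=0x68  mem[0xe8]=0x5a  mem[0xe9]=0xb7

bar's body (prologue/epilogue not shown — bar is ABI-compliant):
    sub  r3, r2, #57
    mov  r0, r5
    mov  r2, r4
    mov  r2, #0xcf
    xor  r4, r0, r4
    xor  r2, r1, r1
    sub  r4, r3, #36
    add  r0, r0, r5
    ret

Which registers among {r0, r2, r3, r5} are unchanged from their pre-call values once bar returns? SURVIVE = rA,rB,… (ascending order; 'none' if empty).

SURVIVE = r2,r5

prologue: push r2 -> mem[0xe9]=0xa3, sp=0xe9
body[0] sub  r3, r2, #57 -> r3=0x6a
body[1] mov  r0, r5 -> r0=0x98
body[2] mov  r2, r4 -> r2=0x94
body[3] mov  r2, #0xcf -> r2=0xcf
body[4] xor  r4, r0, r4 -> r4=0x0c
body[5] xor  r2, r1, r1 -> r2=0x00
body[6] sub  r4, r3, #36 -> r4=0x46
body[7] add  r0, r0, r5 -> r0=0x30
epilogue: pop r2=0xa3, sp=0xea
r0: caller-saved, written=True
r2: callee-saved, written=True
r3: caller-saved, written=True
r5: callee-saved, written=False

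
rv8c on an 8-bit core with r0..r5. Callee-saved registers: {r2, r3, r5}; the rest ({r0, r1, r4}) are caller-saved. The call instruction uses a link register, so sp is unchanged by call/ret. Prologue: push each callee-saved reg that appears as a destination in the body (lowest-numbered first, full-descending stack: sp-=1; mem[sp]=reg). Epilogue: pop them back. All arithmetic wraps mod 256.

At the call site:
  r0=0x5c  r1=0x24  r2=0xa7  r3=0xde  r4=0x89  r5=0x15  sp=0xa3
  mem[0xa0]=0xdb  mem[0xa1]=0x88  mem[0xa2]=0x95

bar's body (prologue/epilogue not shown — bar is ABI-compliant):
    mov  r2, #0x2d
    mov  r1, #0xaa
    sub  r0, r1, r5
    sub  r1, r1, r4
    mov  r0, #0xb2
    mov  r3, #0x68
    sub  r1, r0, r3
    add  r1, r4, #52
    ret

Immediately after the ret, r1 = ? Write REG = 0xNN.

REG = 0xbd

prologue: push r2 -> mem[0xa2]=0xa7, sp=0xa2
prologue: push r3 -> mem[0xa1]=0xde, sp=0xa1
body[0] mov  r2, #0x2d -> r2=0x2d
body[1] mov  r1, #0xaa -> r1=0xaa
body[2] sub  r0, r1, r5 -> r0=0x95
body[3] sub  r1, r1, r4 -> r1=0x21
body[4] mov  r0, #0xb2 -> r0=0xb2
body[5] mov  r3, #0x68 -> r3=0x68
body[6] sub  r1, r0, r3 -> r1=0x4a
body[7] add  r1, r4, #52 -> r1=0xbd
epilogue: pop r3=0xde, sp=0xa2
epilogue: pop r2=0xa7, sp=0xa3
r1 is caller-saved -> body value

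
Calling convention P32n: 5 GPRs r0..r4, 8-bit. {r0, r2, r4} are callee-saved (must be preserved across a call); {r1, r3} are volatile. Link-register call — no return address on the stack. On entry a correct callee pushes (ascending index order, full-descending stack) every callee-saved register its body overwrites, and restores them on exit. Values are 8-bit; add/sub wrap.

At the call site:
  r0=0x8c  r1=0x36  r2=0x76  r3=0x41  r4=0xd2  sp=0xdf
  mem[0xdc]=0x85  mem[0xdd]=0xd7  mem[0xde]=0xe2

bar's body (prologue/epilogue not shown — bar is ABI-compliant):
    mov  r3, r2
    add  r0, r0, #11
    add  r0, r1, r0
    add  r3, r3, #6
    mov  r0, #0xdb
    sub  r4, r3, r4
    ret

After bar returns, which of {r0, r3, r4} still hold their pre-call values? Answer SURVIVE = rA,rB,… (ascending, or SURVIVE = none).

prologue: push r0 → mem[0xde]=0x8c, sp=0xde
prologue: push r4 → mem[0xdd]=0xd2, sp=0xdd
body[0] mov  r3, r2 → r3=0x76
body[1] add  r0, r0, #11 → r0=0x97
body[2] add  r0, r1, r0 → r0=0xcd
body[3] add  r3, r3, #6 → r3=0x7c
body[4] mov  r0, #0xdb → r0=0xdb
body[5] sub  r4, r3, r4 → r4=0xaa
epilogue: pop r4=0xd2, sp=0xde
epilogue: pop r0=0x8c, sp=0xdf
r0: callee-saved, written=True
r3: caller-saved, written=True
r4: callee-saved, written=True

SURVIVE = r0,r4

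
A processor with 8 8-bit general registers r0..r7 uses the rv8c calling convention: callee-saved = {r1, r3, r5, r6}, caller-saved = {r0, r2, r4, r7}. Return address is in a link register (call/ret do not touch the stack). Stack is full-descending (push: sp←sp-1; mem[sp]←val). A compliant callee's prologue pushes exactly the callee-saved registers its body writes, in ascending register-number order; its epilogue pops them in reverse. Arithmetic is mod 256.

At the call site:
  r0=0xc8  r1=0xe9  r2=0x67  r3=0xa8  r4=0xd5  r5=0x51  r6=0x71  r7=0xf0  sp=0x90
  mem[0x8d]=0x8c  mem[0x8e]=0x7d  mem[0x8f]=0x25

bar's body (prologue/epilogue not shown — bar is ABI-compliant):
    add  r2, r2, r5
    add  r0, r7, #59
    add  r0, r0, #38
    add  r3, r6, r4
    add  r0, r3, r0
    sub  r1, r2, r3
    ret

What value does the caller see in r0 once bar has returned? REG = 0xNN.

prologue: push r1 → mem[0x8f]=0xe9, sp=0x8f
prologue: push r3 → mem[0x8e]=0xa8, sp=0x8e
body[0] add  r2, r2, r5 → r2=0xb8
body[1] add  r0, r7, #59 → r0=0x2b
body[2] add  r0, r0, #38 → r0=0x51
body[3] add  r3, r6, r4 → r3=0x46
body[4] add  r0, r3, r0 → r0=0x97
body[5] sub  r1, r2, r3 → r1=0x72
epilogue: pop r3=0xa8, sp=0x8f
epilogue: pop r1=0xe9, sp=0x90
r0 is caller-saved → body value

REG = 0x97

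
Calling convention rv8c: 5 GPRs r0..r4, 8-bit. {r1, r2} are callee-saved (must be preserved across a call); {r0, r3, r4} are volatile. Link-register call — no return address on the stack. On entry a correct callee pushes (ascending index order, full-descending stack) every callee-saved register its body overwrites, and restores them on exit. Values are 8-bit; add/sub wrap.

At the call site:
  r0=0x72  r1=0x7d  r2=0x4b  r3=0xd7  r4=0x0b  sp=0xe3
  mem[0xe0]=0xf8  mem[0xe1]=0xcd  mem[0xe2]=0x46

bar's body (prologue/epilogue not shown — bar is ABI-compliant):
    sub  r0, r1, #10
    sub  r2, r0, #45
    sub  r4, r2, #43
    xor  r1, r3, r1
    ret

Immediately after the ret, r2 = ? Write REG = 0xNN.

REG = 0x4b

prologue: push r1 → mem[0xe2]=0x7d, sp=0xe2
prologue: push r2 → mem[0xe1]=0x4b, sp=0xe1
body[0] sub  r0, r1, #10 → r0=0x73
body[1] sub  r2, r0, #45 → r2=0x46
body[2] sub  r4, r2, #43 → r4=0x1b
body[3] xor  r1, r3, r1 → r1=0xaa
epilogue: pop r2=0x4b, sp=0xe2
epilogue: pop r1=0x7d, sp=0xe3
r2 is callee-saved → restored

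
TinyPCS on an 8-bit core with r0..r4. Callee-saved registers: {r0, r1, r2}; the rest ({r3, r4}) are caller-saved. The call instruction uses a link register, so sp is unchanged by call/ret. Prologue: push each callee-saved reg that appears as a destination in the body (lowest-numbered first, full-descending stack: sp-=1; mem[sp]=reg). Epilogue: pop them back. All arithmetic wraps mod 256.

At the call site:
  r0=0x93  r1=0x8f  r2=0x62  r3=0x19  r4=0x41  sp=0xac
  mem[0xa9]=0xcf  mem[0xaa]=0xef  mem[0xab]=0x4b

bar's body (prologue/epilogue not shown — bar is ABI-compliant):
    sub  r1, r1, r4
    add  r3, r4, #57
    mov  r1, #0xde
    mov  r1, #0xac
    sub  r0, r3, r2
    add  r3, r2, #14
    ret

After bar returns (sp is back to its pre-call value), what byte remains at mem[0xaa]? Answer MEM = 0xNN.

prologue: push r0 -> mem[0xab]=0x93, sp=0xab
prologue: push r1 -> mem[0xaa]=0x8f, sp=0xaa
body[0] sub  r1, r1, r4 -> r1=0x4e
body[1] add  r3, r4, #57 -> r3=0x7a
body[2] mov  r1, #0xde -> r1=0xde
body[3] mov  r1, #0xac -> r1=0xac
body[4] sub  r0, r3, r2 -> r0=0x18
body[5] add  r3, r2, #14 -> r3=0x70
epilogue: pop r1=0x8f, sp=0xab
epilogue: pop r0=0x93, sp=0xac
prologue pushed ['r0', 'r1'] at ['0xab', '0xaa']

MEM = 0x8f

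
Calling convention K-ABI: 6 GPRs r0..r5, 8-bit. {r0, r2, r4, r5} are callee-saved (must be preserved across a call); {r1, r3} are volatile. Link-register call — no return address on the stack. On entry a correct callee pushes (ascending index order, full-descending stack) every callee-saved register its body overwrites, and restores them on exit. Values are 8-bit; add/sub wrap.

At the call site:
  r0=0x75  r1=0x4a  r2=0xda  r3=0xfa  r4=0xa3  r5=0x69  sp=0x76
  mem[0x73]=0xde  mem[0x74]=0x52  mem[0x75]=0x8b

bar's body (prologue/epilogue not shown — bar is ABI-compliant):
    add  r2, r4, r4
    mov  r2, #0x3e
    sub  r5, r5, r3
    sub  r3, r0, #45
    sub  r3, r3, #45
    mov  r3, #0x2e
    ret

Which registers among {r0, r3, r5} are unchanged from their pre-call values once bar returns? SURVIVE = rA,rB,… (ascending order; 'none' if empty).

prologue: push r2 → mem[0x75]=0xda, sp=0x75
prologue: push r5 → mem[0x74]=0x69, sp=0x74
body[0] add  r2, r4, r4 → r2=0x46
body[1] mov  r2, #0x3e → r2=0x3e
body[2] sub  r5, r5, r3 → r5=0x6f
body[3] sub  r3, r0, #45 → r3=0x48
body[4] sub  r3, r3, #45 → r3=0x1b
body[5] mov  r3, #0x2e → r3=0x2e
epilogue: pop r5=0x69, sp=0x75
epilogue: pop r2=0xda, sp=0x76
r0: callee-saved, written=False
r3: caller-saved, written=True
r5: callee-saved, written=True

SURVIVE = r0,r5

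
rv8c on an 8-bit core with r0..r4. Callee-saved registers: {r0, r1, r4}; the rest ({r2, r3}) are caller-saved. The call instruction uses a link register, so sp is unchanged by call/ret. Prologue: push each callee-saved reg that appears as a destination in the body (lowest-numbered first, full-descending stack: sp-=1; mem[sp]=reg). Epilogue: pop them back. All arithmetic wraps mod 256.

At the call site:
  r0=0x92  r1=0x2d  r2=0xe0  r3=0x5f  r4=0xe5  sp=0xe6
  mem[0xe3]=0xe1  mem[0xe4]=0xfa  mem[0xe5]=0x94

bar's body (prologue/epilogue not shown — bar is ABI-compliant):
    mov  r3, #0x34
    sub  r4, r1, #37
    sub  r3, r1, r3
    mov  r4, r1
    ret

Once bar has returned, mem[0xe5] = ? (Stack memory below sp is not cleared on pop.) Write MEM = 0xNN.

MEM = 0xe5

prologue: push r4 → mem[0xe5]=0xe5, sp=0xe5
body[0] mov  r3, #0x34 → r3=0x34
body[1] sub  r4, r1, #37 → r4=0x08
body[2] sub  r3, r1, r3 → r3=0xf9
body[3] mov  r4, r1 → r4=0x2d
epilogue: pop r4=0xe5, sp=0xe6
prologue pushed ['r4'] at ['0xe5']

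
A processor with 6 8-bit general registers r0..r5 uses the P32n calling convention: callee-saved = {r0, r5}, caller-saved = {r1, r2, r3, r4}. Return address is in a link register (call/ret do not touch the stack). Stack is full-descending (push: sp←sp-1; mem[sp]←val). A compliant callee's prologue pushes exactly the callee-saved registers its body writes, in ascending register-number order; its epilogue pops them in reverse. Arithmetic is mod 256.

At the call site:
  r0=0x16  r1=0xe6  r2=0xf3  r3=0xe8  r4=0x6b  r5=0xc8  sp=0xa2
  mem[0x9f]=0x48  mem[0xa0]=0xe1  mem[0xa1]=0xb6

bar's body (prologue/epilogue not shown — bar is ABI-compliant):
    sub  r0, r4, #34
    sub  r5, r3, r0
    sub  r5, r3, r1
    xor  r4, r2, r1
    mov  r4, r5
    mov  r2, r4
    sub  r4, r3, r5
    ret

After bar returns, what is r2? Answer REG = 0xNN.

REG = 0x02

prologue: push r0 → mem[0xa1]=0x16, sp=0xa1
prologue: push r5 → mem[0xa0]=0xc8, sp=0xa0
body[0] sub  r0, r4, #34 → r0=0x49
body[1] sub  r5, r3, r0 → r5=0x9f
body[2] sub  r5, r3, r1 → r5=0x02
body[3] xor  r4, r2, r1 → r4=0x15
body[4] mov  r4, r5 → r4=0x02
body[5] mov  r2, r4 → r2=0x02
body[6] sub  r4, r3, r5 → r4=0xe6
epilogue: pop r5=0xc8, sp=0xa1
epilogue: pop r0=0x16, sp=0xa2
r2 is caller-saved → body value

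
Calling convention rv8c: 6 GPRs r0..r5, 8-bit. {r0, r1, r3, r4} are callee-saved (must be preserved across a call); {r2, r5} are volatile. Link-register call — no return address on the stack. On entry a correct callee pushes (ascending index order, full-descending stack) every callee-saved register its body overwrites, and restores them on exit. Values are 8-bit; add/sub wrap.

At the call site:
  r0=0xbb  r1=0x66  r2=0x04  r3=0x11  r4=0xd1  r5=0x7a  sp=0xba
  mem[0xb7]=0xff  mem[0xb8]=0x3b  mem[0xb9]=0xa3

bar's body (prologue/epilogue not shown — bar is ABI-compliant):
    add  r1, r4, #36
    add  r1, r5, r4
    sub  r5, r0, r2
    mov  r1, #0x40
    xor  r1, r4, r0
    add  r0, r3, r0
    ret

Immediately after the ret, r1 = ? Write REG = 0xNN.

REG = 0x66

prologue: push r0 → mem[0xb9]=0xbb, sp=0xb9
prologue: push r1 → mem[0xb8]=0x66, sp=0xb8
body[0] add  r1, r4, #36 → r1=0xf5
body[1] add  r1, r5, r4 → r1=0x4b
body[2] sub  r5, r0, r2 → r5=0xb7
body[3] mov  r1, #0x40 → r1=0x40
body[4] xor  r1, r4, r0 → r1=0x6a
body[5] add  r0, r3, r0 → r0=0xcc
epilogue: pop r1=0x66, sp=0xb9
epilogue: pop r0=0xbb, sp=0xba
r1 is callee-saved → restored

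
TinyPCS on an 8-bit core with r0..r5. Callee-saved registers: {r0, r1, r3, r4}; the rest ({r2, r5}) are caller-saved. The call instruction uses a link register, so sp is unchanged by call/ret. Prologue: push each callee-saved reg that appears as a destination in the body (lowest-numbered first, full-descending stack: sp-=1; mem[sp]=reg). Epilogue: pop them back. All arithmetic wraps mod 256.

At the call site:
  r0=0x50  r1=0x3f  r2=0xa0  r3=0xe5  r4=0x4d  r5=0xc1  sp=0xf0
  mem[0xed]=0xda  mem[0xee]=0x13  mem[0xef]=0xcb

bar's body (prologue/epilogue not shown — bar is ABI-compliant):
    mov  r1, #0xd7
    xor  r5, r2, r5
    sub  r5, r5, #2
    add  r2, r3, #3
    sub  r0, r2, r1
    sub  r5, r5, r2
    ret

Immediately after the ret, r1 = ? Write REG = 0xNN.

REG = 0x3f

prologue: push r0 -> mem[0xef]=0x50, sp=0xef
prologue: push r1 -> mem[0xee]=0x3f, sp=0xee
body[0] mov  r1, #0xd7 -> r1=0xd7
body[1] xor  r5, r2, r5 -> r5=0x61
body[2] sub  r5, r5, #2 -> r5=0x5f
body[3] add  r2, r3, #3 -> r2=0xe8
body[4] sub  r0, r2, r1 -> r0=0x11
body[5] sub  r5, r5, r2 -> r5=0x77
epilogue: pop r1=0x3f, sp=0xef
epilogue: pop r0=0x50, sp=0xf0
r1 is callee-saved -> restored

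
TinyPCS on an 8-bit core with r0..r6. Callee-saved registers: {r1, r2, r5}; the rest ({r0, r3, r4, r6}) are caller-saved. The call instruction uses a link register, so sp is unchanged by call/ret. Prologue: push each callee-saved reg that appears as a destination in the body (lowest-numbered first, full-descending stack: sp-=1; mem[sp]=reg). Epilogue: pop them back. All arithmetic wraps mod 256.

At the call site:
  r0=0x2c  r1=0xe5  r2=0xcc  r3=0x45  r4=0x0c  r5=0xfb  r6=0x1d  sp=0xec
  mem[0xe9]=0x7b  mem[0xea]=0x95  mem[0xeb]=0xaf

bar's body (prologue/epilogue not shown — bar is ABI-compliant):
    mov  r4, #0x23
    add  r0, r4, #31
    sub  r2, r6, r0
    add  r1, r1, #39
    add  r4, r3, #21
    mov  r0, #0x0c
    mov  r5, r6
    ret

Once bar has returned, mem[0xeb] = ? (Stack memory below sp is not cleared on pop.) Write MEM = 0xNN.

prologue: push r1 → mem[0xeb]=0xe5, sp=0xeb
prologue: push r2 → mem[0xea]=0xcc, sp=0xea
prologue: push r5 → mem[0xe9]=0xfb, sp=0xe9
body[0] mov  r4, #0x23 → r4=0x23
body[1] add  r0, r4, #31 → r0=0x42
body[2] sub  r2, r6, r0 → r2=0xdb
body[3] add  r1, r1, #39 → r1=0x0c
body[4] add  r4, r3, #21 → r4=0x5a
body[5] mov  r0, #0x0c → r0=0x0c
body[6] mov  r5, r6 → r5=0x1d
epilogue: pop r5=0xfb, sp=0xea
epilogue: pop r2=0xcc, sp=0xeb
epilogue: pop r1=0xe5, sp=0xec
prologue pushed ['r1', 'r2', 'r5'] at ['0xeb', '0xea', '0xe9']

MEM = 0xe5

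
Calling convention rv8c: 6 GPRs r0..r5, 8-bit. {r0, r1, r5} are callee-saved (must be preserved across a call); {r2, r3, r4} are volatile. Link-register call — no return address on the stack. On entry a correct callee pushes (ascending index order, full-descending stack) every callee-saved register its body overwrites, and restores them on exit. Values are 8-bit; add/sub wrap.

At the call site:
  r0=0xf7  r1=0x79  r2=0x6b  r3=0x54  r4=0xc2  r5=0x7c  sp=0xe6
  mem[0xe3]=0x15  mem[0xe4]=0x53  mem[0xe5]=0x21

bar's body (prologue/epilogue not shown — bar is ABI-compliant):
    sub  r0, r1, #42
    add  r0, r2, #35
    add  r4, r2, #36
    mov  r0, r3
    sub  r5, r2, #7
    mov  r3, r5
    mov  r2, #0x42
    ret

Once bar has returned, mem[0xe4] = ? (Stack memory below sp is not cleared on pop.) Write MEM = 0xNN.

prologue: push r0 -> mem[0xe5]=0xf7, sp=0xe5
prologue: push r5 -> mem[0xe4]=0x7c, sp=0xe4
body[0] sub  r0, r1, #42 -> r0=0x4f
body[1] add  r0, r2, #35 -> r0=0x8e
body[2] add  r4, r2, #36 -> r4=0x8f
body[3] mov  r0, r3 -> r0=0x54
body[4] sub  r5, r2, #7 -> r5=0x64
body[5] mov  r3, r5 -> r3=0x64
body[6] mov  r2, #0x42 -> r2=0x42
epilogue: pop r5=0x7c, sp=0xe5
epilogue: pop r0=0xf7, sp=0xe6
prologue pushed ['r0', 'r5'] at ['0xe5', '0xe4']

MEM = 0x7c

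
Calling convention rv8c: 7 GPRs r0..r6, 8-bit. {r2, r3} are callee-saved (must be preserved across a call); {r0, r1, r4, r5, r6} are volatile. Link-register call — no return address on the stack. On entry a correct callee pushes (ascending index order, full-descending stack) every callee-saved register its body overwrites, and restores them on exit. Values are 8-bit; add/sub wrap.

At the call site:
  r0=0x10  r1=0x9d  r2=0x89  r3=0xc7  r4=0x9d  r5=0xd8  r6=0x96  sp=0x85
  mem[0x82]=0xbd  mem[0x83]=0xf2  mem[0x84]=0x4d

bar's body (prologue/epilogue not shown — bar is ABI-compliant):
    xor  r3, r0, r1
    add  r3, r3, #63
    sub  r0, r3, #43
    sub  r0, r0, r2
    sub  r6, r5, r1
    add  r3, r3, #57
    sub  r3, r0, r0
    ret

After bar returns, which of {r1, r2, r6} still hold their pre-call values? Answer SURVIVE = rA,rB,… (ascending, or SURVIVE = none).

prologue: push r3 → mem[0x84]=0xc7, sp=0x84
body[0] xor  r3, r0, r1 → r3=0x8d
body[1] add  r3, r3, #63 → r3=0xcc
body[2] sub  r0, r3, #43 → r0=0xa1
body[3] sub  r0, r0, r2 → r0=0x18
body[4] sub  r6, r5, r1 → r6=0x3b
body[5] add  r3, r3, #57 → r3=0x05
body[6] sub  r3, r0, r0 → r3=0x00
epilogue: pop r3=0xc7, sp=0x85
r1: caller-saved, written=False
r2: callee-saved, written=False
r6: caller-saved, written=True

SURVIVE = r1,r2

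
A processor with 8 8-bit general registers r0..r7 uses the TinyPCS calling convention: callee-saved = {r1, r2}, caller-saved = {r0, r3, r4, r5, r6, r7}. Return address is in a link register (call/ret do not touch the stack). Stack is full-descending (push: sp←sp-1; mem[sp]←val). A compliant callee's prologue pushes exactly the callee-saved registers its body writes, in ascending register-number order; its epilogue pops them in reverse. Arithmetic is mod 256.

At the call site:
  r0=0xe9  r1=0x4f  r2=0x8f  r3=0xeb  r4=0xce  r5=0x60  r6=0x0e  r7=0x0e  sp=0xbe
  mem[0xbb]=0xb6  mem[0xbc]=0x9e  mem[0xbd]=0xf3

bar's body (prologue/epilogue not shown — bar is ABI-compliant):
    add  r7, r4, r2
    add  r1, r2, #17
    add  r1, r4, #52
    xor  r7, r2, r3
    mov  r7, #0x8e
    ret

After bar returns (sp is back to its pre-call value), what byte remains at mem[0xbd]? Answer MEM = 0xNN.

MEM = 0x4f

prologue: push r1 -> mem[0xbd]=0x4f, sp=0xbd
body[0] add  r7, r4, r2 -> r7=0x5d
body[1] add  r1, r2, #17 -> r1=0xa0
body[2] add  r1, r4, #52 -> r1=0x02
body[3] xor  r7, r2, r3 -> r7=0x64
body[4] mov  r7, #0x8e -> r7=0x8e
epilogue: pop r1=0x4f, sp=0xbe
prologue pushed ['r1'] at ['0xbd']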